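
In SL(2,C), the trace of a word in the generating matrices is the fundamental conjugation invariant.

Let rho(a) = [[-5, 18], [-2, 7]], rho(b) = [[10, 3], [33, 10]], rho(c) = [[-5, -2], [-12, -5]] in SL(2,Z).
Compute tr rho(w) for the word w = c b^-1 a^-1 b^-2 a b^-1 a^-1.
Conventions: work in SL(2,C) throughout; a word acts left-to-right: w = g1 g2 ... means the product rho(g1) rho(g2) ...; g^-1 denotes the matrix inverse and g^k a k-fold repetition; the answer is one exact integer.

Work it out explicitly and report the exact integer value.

4406527162

rho(c) = [[-5, -2], [-12, -5]]
... * rho(b^-1) = [[10, -3], [-33, 10]]  ->  [[16, -5], [45, -14]]
... * rho(a^-1) = [[7, -18], [2, -5]]  ->  [[102, -263], [287, -740]]
... * rho(b^-1) = [[10, -3], [-33, 10]]  ->  [[9699, -2936], [27290, -8261]]
... * rho(b^-1) = [[10, -3], [-33, 10]]  ->  [[193878, -58457], [545513, -164480]]
... * rho(a) = [[-5, 18], [-2, 7]]  ->  [[-852476, 3080605], [-2398605, 8667874]]
... * rho(b^-1) = [[10, -3], [-33, 10]]  ->  [[-110184725, 33363478], [-310025892, 93874555]]
... * rho(a^-1) = [[7, -18], [2, -5]]  ->  [[-704566119, 1816507660], [-1982432134, 5111093281]]
tr = -704566119 + 5111093281 = 4406527162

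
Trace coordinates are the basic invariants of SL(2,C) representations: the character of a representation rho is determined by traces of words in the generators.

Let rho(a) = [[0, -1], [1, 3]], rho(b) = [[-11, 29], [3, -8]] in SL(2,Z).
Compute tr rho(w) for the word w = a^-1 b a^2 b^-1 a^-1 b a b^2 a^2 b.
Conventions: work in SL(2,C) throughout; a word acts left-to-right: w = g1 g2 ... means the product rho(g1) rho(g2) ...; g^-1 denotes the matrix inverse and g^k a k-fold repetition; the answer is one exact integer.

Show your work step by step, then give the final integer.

rho(a^-1) = [[3, 1], [-1, 0]]
... * rho(b) = [[-11, 29], [3, -8]]  ->  [[-30, 79], [11, -29]]
... * rho(a) = [[0, -1], [1, 3]]  ->  [[79, 267], [-29, -98]]
... * rho(a) = [[0, -1], [1, 3]]  ->  [[267, 722], [-98, -265]]
... * rho(b^-1) = [[-8, -29], [-3, -11]]  ->  [[-4302, -15685], [1579, 5757]]
... * rho(a^-1) = [[3, 1], [-1, 0]]  ->  [[2779, -4302], [-1020, 1579]]
... * rho(b) = [[-11, 29], [3, -8]]  ->  [[-43475, 115007], [15957, -42212]]
... * rho(a) = [[0, -1], [1, 3]]  ->  [[115007, 388496], [-42212, -142593]]
... * rho(b) = [[-11, 29], [3, -8]]  ->  [[-99589, 227235], [36553, -83404]]
... * rho(b) = [[-11, 29], [3, -8]]  ->  [[1777184, -4705961], [-652295, 1727269]]
... * rho(a) = [[0, -1], [1, 3]]  ->  [[-4705961, -15895067], [1727269, 5834102]]
... * rho(a) = [[0, -1], [1, 3]]  ->  [[-15895067, -42979240], [5834102, 15775037]]
... * rho(b) = [[-11, 29], [3, -8]]  ->  [[45908017, -117123023], [-16850011, 42988662]]
tr = 45908017 + 42988662 = 88896679

88896679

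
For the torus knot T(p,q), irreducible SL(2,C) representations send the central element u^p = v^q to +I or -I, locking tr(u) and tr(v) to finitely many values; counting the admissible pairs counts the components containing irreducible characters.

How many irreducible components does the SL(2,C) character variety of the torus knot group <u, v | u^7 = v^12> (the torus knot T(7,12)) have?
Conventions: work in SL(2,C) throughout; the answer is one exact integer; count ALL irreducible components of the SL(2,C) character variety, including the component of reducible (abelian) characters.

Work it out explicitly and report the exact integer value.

Gamma = < u, v | u^7 = v^12 > (torus knot T(7,12)); the central element u^7 = v^12 acts as +I or -I in any irreducible SL(2,C) representation.
This locks tr(u) to 2*cos(pi*alpha/7), alpha in 1..6, and tr(v) to 2*cos(pi*beta/12), beta in 1..11, on each component of irreducible characters.
Consistency of u^7 = (-1)^alpha I with v^12 = (-1)^beta I forces alpha = beta (mod 2).
Counting: 3 odd alphas x 6 odd betas + 3 even alphas x 5 even betas = 18 + 15 = 33.
That is 33 components of irreducible characters, and with the reducible (abelian) component the total is 34.

34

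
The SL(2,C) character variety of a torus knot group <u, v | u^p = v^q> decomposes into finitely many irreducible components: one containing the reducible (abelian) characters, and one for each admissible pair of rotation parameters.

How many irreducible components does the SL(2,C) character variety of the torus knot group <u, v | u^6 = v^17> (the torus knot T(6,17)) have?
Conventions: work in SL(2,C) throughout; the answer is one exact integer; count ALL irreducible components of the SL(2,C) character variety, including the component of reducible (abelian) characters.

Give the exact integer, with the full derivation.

41

In the torus knot group T(6,17), u^6 = v^17 is central, so an irreducible representation sends it to +I or -I (Schur).
This locks tr(u) to 2*cos(pi*alpha/6), alpha in 1..5, and tr(v) to 2*cos(pi*beta/17), beta in 1..16, on each component of irreducible characters.
u^6 = (-1)^alpha I and v^17 = (-1)^beta I must agree, so alpha and beta have equal parity.
count pairs: odd alpha (3 choices) x odd beta (8), plus even alpha (2) x even beta (8): 3*8 + 2*8 = 40.
components with irreducible characters: 40; plus the single component of reducible (abelian) characters: total 41.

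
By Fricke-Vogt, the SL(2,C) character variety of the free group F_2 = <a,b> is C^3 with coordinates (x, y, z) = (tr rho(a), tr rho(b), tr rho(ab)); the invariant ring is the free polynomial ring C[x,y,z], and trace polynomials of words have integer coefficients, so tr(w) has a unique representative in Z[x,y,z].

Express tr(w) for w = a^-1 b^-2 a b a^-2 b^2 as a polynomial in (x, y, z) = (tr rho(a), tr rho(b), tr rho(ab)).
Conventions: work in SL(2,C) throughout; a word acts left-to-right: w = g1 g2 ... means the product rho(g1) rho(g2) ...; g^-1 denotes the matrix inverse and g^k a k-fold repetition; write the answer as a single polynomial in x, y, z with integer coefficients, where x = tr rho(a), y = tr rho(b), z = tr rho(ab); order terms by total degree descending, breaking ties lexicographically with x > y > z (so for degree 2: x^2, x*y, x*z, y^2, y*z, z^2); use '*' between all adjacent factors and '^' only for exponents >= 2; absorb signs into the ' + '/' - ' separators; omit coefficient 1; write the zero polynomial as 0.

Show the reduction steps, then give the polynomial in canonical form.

next, trace(b^2) = trace(b)*trace(b) - trace(1)   [square of b] = y^2 - 2
trace(b^3) = trace(b)*trace(b^2) - trace(b)   [square of b] = y^3 - 3*y
trace(a b^2) = trace(b)*trace(a b) - trace(a)   [square of b] = y*z - x
trace(b^3 a) = trace(b)*trace(a b^2) - trace(a b)   [square of b] = y^2*z - x*y - z
trace(b a^-1 b^2) = trace(b^3)*trace(a) - trace(b^3 a)   [inverse elimination on a] = x*y^3 - y^2*z - 2*x*y + z
trace(b^3 a b) = trace(b)*trace(b^2 a b) - trace(b^2 a)   [square of b] = y^3*z - x*y^2 - 2*y*z + x
trace(a b a b) = trace(a b)*trace(a b) - trace(1)   [split at a repeated a] = z^2 - 2
trace(a b a) = trace(a)*trace(b a) - trace(b)   [square of a] = x*z - y
trace(a b a b^2) = trace(b)*trace(a b a b) - trace(a b a)   [square of b] = y*z^2 - x*z - y
next, trace(b^3 a b a) = trace(b)*trace(a b a b^2) - trace(a b a b)   [square of b] = y^2*z^2 - x*y*z - y^2 - z^2 + 2
and trace(b a b a^-1 b^2) = trace(b^3 a b)*trace(a) - trace(b^3 a b a)   [inverse elimination on a] = x*y^3*z - x^2*y^2 - y^2*z^2 - x*y*z + x^2 + y^2 + z^2 - 2
trace(a b a b a b) = trace(b a b a)*trace(b a) - trace(a b)   [split at a repeated b] = z^3 - 3*z
and trace(a b a b a) = trace(a)*trace(b a b a) - trace(b a b)   [square of a] = x*z^2 - y*z - x
next, trace(b^2 a b a b a) = trace(b)*trace(a b a b a b) - trace(a b a b a)   [square of b] = y*z^3 - x*z^2 - 2*y*z + x
next, trace(b a b a^-1 b^2 a) = trace(b^2 a b a b)*trace(a) - trace(b^2 a b a b a)   [inverse elimination on a] = x*y^2*z^2 - x^2*y*z - y*z^3 - x*y^2 + 2*y*z + x
next, trace(a b a^-1 b^2 a^-1 b) = trace(b a b a^-1 b^2)*trace(a) - trace(b a b a^-1 b^2 a)   [inverse elimination on a] = x^2*y^3*z - x^3*y^2 - 2*x*y^2*z^2 + y*z^3 + x^3 + 2*x*y^2 + x*z^2 - 2*y*z - 3*x
trace(b^2 a^-1 b^-1 a b a^-1) = trace(a b a^-1 b^2 a^-1)*trace(b) - trace(a b a^-1 b^2 a^-1 b)   [inverse elimination on b] = -x^2*y^3*z + x^3*y^2 + x*y^4 + 2*x*y^2*z^2 - y^3*z - y*z^3 - x^3 - 4*x*y^2 - x*z^2 + 3*y*z + 3*x
and trace(b a^2 b) = trace(a)*trace(b^2 a) - trace(b^2)   [square of a] = x*y*z - x^2 - y^2 + 2
trace(a b^3 a) = trace(b)*trace(b a^2 b) - trace(b a^2)   [square of b] = x*y^2*z - x^2*y - y^3 - x*z + 3*y
trace(b^-1 a b^3 a) = trace(a b^3 a)*trace(b) - trace(a b^3 a b)   [inverse elimination on b] = x*y^3*z - x^2*y^2 - y^4 - y^2*z^2 + 4*y^2 + z^2 - 2
trace(b^2 a^-1 b^-1 a b) = trace(b^-1 a b^3)*trace(a) - trace(b^-1 a b^3 a)   [inverse elimination on a] = -x*y^3*z + x^2*y^2 + y^4 + y^2*z^2 + x*y*z - x^2 - 4*y^2 - z^2 + 2
trace(a b a^-2 b^2 a^-1 b^-1) = trace(b^2 a^-1 b^-1 a b a^-1)*trace(a) - trace(b^2 a^-1 b^-1 a b)   [inverse elimination on a] = -x^3*y^3*z + x^4*y^2 + x^2*y^4 + 2*x^2*y^2*z^2 - x*y*z^3 - x^4 - 5*x^2*y^2 - x^2*z^2 - y^4 - y^2*z^2 + 2*x*y*z + 4*x^2 + 4*y^2 + z^2 - 2
trace(b a^-2 b^2) = trace(a^-1 b^3)*trace(a) - trace(a^-1 b^3 a)   [inverse elimination on a] = x^2*y^3 - x*y^2*z - 2*x^2*y - y^3 + x*z + 3*y
trace(a^-1 b^-2 a b a^-2 b^2) = trace(a b a^-2 b^2 a^-1 b^-1)*trace(b) - trace(a b a^-2 b^2 a^-1)   [inverse elimination on b] = -x^3*y^4*z + x^4*y^3 + x^2*y^5 + 2*x^2*y^3*z^2 - x*y^2*z^3 - x^4*y - 6*x^2*y^3 - x^2*y*z^2 - y^5 - y^3*z^2 + 3*x*y^2*z + 6*x^2*y + 5*y^3 + y*z^2 - x*z - 5*y

-x^3*y^4*z + x^4*y^3 + x^2*y^5 + 2*x^2*y^3*z^2 - x*y^2*z^3 - x^4*y - 6*x^2*y^3 - x^2*y*z^2 - y^5 - y^3*z^2 + 3*x*y^2*z + 6*x^2*y + 5*y^3 + y*z^2 - x*z - 5*y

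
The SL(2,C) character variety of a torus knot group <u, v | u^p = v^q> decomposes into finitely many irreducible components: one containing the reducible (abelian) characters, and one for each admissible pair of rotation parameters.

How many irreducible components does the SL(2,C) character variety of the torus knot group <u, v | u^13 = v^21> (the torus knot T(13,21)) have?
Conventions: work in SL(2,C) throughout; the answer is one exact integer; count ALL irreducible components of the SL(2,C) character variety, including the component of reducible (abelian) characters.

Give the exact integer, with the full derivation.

121

In the torus knot group T(13,21), u^13 = v^21 is central, so an irreducible representation sends it to +I or -I (Schur).
On an irreducible component, tr(u) is locked at 2*cos(pi*alpha/13) for some alpha in 1..12, and tr(v) at 2*cos(pi*beta/21) for some beta in 1..20.
u^13 = (-1)^alpha I and v^21 = (-1)^beta I must agree, so alpha and beta have equal parity.
count pairs: odd alpha (6 choices) x odd beta (10), plus even alpha (6) x even beta (10): 6*10 + 6*10 = 120.
components with irreducible characters: 120; plus the single component of reducible (abelian) characters: total 121.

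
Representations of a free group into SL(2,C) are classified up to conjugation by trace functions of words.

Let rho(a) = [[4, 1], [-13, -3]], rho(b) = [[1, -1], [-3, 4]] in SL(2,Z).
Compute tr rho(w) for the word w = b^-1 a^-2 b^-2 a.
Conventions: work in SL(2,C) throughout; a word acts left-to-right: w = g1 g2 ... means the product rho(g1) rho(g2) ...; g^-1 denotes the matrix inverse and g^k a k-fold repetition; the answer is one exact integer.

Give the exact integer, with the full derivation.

-37

rho(b^-1) = [[4, 1], [3, 1]]
... * rho(a^-1) = [[-3, -1], [13, 4]]  ->  [[1, 0], [4, 1]]
... * rho(a^-1) = [[-3, -1], [13, 4]]  ->  [[-3, -1], [1, 0]]
... * rho(b^-1) = [[4, 1], [3, 1]]  ->  [[-15, -4], [4, 1]]
... * rho(b^-1) = [[4, 1], [3, 1]]  ->  [[-72, -19], [19, 5]]
... * rho(a) = [[4, 1], [-13, -3]]  ->  [[-41, -15], [11, 4]]
tr = -41 + 4 = -37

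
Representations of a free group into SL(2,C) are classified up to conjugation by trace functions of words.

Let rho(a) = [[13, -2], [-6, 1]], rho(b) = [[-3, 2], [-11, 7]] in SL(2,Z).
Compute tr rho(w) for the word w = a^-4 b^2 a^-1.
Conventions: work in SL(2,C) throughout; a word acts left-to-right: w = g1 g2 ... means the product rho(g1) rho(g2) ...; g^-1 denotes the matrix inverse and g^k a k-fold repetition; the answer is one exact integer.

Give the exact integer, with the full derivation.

rho(a^-1) = [[1, 2], [6, 13]]
... * rho(a^-1) = [[1, 2], [6, 13]]  ->  [[13, 28], [84, 181]]
... * rho(a^-1) = [[1, 2], [6, 13]]  ->  [[181, 390], [1170, 2521]]
... * rho(a^-1) = [[1, 2], [6, 13]]  ->  [[2521, 5432], [16296, 35113]]
... * rho(b) = [[-3, 2], [-11, 7]]  ->  [[-67315, 43066], [-435131, 278383]]
... * rho(b) = [[-3, 2], [-11, 7]]  ->  [[-271781, 166832], [-1756820, 1078419]]
... * rho(a^-1) = [[1, 2], [6, 13]]  ->  [[729211, 1625254], [4713694, 10505807]]
tr = 729211 + 10505807 = 11235018

11235018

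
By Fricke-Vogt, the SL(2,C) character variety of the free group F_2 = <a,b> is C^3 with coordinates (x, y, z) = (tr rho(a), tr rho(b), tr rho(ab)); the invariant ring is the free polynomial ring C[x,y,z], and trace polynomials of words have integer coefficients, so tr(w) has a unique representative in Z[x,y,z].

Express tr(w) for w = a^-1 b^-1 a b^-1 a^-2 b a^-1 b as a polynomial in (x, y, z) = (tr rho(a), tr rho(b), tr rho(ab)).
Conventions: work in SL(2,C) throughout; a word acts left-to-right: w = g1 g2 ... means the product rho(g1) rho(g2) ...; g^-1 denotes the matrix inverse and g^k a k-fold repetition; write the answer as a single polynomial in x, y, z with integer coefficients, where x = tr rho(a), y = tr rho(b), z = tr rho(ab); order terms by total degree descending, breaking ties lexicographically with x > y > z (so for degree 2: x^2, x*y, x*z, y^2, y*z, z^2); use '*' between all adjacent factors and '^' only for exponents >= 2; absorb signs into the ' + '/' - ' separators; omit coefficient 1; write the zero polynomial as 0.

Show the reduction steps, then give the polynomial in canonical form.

next, tr(a^-1 b) = tr(b)*tr(a) - tr(b a) = x*y - z
tr(b a^-2) = tr(a^-1 b)*tr(a) - tr(a^-1 b a) = x^2*y - x*z - y
and tr(a^-2 b a^-1) = tr(b a^-2)*tr(a) - tr(b a^-1) = x^3*y - x^2*z - 2*x*y + z
next, tr(b a b) = tr(b)*tr(a b) - tr(a) = y*z - x
tr(b a b a) = tr(a b)*tr(a b) - tr(1)   [split at repeated a] = z^2 - 2
next, tr(b a^-1 b a) = tr(b a b)*tr(a) - tr(b a b a) = x*y*z - x^2 - z^2 + 2
tr(b^3 a) = tr(b)*tr(b a b) - tr(b a) = y^2*z - x*y - z
tr(b^2) = tr(b)*tr(b) - tr(1) = y^2 - 2
tr(b^3) = tr(b)*tr(b^2) - tr(b) = y^3 - 3*y
and tr(a b^3 a) = tr(a)*tr(b^3 a) - tr(b^3) = x*y^2*z - x^2*y - y^3 - x*z + 3*y
and tr(a b a) = tr(a)*tr(b a) - tr(b) = x*z - y
tr(b a b a b) = tr(b)*tr(a b a b) - tr(a b a) = y*z^2 - x*z - y
tr(a b^3 a b) = tr(b)*tr(b a b a b) - tr(b a b a) = y^2*z^2 - x*y*z - y^2 - z^2 + 2
tr(b a b^-1 a b^2) = tr(a b^3 a)*tr(b) - tr(a b^3 a b) = x*y^3*z - x^2*y^2 - y^4 - y^2*z^2 + 4*y^2 + z^2 - 2
and tr(a b a^2 b) = tr(a)*tr(b a b a) - tr(b a b) = x*z^2 - y*z - x
tr(a b a^2) = tr(a)*tr(a b a) - tr(a b) = x^2*z - x*y - z
tr(a b^2 a b a) = tr(b)*tr(a b a^2 b) - tr(a b a^2) = x*y*z^2 - x^2*z - y^2*z + z
tr(a b a b a b) = tr(b a b a)*tr(b a) - tr(a b)   [split at repeated b] = z^3 - 3*z
tr(a b^2 a b a b) = tr(b)*tr(a b a b a b) - tr(a b a b a) = y*z^3 - x*z^2 - 2*y*z + x
tr(b a b^-1 a b^2 a) = tr(a b^2 a b a)*tr(b) - tr(a b^2 a b a b) = x*y^2*z^2 - x^2*y*z - y^3*z - y*z^3 + x*z^2 + 3*y*z - x
tr(b^2 a^-1 b a b^-1 a) = tr(b a b^-1 a b^2)*tr(a) - tr(b a b^-1 a b^2 a) = x^2*y^3*z - x^3*y^2 - x*y^4 - 2*x*y^2*z^2 + x^2*y*z + y^3*z + y*z^3 + 4*x*y^2 - 3*y*z - x
next, tr(b a^-1 b a b^-1 a^-1 b) = tr(b^2 a^-1 b a b^-1)*tr(a) - tr(b^2 a^-1 b a b^-1 a) = -x^2*y^3*z + x^3*y^2 + x*y^4 + 2*x*y^2*z^2 - y^3*z - y*z^3 - x^3 - 4*x*y^2 - x*z^2 + 3*y*z + 3*x
next, tr(b a^2 b) = tr(a)*tr(b^2 a) - tr(b^2) = x*y*z - x^2 - y^2 + 2
tr(a b a^-1 b a) = tr(b a^2 b)*tr(a) - tr(b a^2 b a) = x^2*y*z - x^3 - x*y^2 - x*z^2 + y*z + 3*x
next, tr(a b a b^2 a) = tr(b)*tr(a^2 b a b) - tr(a^2 b a) = x*y*z^2 - x^2*z - y^2*z + z
and tr(b a b^-1 a b a b) = tr(a b a b^2 a)*tr(b) - tr(a b a b^2 a b) = x*y^2*z^2 - x^2*y*z - y^3*z - y*z^3 + x*z^2 + 3*y*z - x
tr(a b a b a b a) = tr(a)*tr(b a b a b a) - tr(b a b a b) = x*z^3 - y*z^2 - 2*x*z + y
tr(a b a b a b a b) = tr(a b a b a b)*tr(a b) - tr(b a b a)   [split at repeated a] = z^4 - 4*z^2 + 2
tr(b a b^-1 a b a b a) = tr(a b a b a b a)*tr(b) - tr(a b a b a b a b) = x*y*z^3 - y^2*z^2 - z^4 - 2*x*y*z + y^2 + 4*z^2 - 2
and tr(b a b a^-1 b a b^-1 a) = tr(b a b^-1 a b a b)*tr(a) - tr(b a b^-1 a b a b a) = x^2*y^2*z^2 - x^3*y*z - x*y^3*z - 2*x*y*z^3 + x^2*z^2 + y^2*z^2 + z^4 + 5*x*y*z - x^2 - y^2 - 4*z^2 + 2
and tr(b a^-1 b a b^-1 a^-1 b a) = tr(b a b a^-1 b a b^-1)*tr(a) - tr(b a b a^-1 b a b^-1 a) = -x^2*y^2*z^2 + 2*x^3*y*z + x*y^3*z + 2*x*y*z^3 - x^4 - x^2*y^2 - 2*x^2*z^2 - y^2*z^2 - z^4 - 4*x*y*z + 4*x^2 + y^2 + 4*z^2 - 2
tr(a^-1 b a^-1 b a^-1 b a b^-1) = tr(b a^-1 b a b^-1 a^-1 b)*tr(a) - tr(b a^-1 b a b^-1 a^-1 b a) = -x^3*y^3*z + x^4*y^2 + x^2*y^4 + 3*x^2*y^2*z^2 - 2*x^3*y*z - 2*x*y^3*z - 3*x*y*z^3 - 3*x^2*y^2 + x^2*z^2 + y^2*z^2 + z^4 + 7*x*y*z - x^2 - y^2 - 4*z^2 + 2
tr(b a^-1 b) = tr(b^2)*tr(a) - tr(b^2 a) = x*y^2 - y*z - x
tr(a b^-1 a^-2 b a^-1 b a^-1 b) = tr(a^-1 b a^-1 b a^-1 b a b^-1)*tr(a) - tr(a^-1 b a^-1 b a^-1 b a b^-1 a) = -x^4*y^3*z + x^5*y^2 + x^3*y^4 + 3*x^3*y^2*z^2 - 2*x^4*y*z - 2*x^2*y^3*z - 3*x^2*y*z^3 - 3*x^3*y^2 + x^3*z^2 + x*y^2*z^2 + x*z^4 + 7*x^2*y*z - x^3 - 2*x*y^2 - 4*x*z^2 + y*z + 3*x
tr(a^-1 b^-1 a b^-1 a^-2 b a^-1 b) = tr(a b^-1 a^-2 b a^-1 b a^-1)*tr(b) - tr(a b^-1 a^-2 b a^-1 b a^-1 b) = x^4*y^3*z - x^5*y^2 - x^3*y^4 - 3*x^3*y^2*z^2 + 2*x^4*y*z + 2*x^2*y^3*z + 3*x^2*y*z^3 + 4*x^3*y^2 - x^3*z^2 - x*y^2*z^2 - x*z^4 - 8*x^2*y*z + x^3 + 4*x*z^2 - 3*x

x^4*y^3*z - x^5*y^2 - x^3*y^4 - 3*x^3*y^2*z^2 + 2*x^4*y*z + 2*x^2*y^3*z + 3*x^2*y*z^3 + 4*x^3*y^2 - x^3*z^2 - x*y^2*z^2 - x*z^4 - 8*x^2*y*z + x^3 + 4*x*z^2 - 3*x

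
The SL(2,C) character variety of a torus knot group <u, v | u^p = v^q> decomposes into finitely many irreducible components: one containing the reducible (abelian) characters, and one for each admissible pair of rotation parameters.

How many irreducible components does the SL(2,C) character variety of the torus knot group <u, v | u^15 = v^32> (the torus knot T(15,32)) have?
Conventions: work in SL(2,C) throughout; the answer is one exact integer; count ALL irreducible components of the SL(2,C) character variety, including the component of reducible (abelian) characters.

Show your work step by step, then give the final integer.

Gamma = < u, v | u^15 = v^32 > (torus knot T(15,32)); the central element u^15 = v^32 acts as +I or -I in any irreducible SL(2,C) representation.
On an irreducible component, tr(u) is locked at 2*cos(pi*alpha/15) for some alpha in 1..14, and tr(v) at 2*cos(pi*beta/32) for some beta in 1..31.
The two central values (-1)^alpha I and (-1)^beta I must be the same matrix, so alpha and beta share a parity.
Enumerate parity-matched pairs: 7*16 odd-odd plus 7*15 even-even gives 217.
That is 217 components of irreducible characters, and with the reducible (abelian) component the total is 218.

218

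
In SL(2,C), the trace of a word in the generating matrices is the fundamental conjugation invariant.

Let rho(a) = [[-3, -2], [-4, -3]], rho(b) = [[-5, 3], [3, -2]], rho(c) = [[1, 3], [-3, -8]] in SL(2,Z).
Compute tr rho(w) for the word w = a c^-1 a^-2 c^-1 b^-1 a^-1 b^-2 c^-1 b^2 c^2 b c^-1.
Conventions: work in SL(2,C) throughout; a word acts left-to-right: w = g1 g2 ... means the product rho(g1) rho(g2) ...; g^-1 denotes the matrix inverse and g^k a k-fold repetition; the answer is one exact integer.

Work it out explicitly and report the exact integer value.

4281104275

rho(a) = [[-3, -2], [-4, -3]]
... * rho(c^-1) = [[-8, -3], [3, 1]]  ->  [[18, 7], [23, 9]]
... * rho(a^-1) = [[-3, 2], [4, -3]]  ->  [[-26, 15], [-33, 19]]
... * rho(a^-1) = [[-3, 2], [4, -3]]  ->  [[138, -97], [175, -123]]
... * rho(c^-1) = [[-8, -3], [3, 1]]  ->  [[-1395, -511], [-1769, -648]]
... * rho(b^-1) = [[-2, -3], [-3, -5]]  ->  [[4323, 6740], [5482, 8547]]
... * rho(a^-1) = [[-3, 2], [4, -3]]  ->  [[13991, -11574], [17742, -14677]]
... * rho(b^-1) = [[-2, -3], [-3, -5]]  ->  [[6740, 15897], [8547, 20159]]
... * rho(b^-1) = [[-2, -3], [-3, -5]]  ->  [[-61171, -99705], [-77571, -126436]]
... * rho(c^-1) = [[-8, -3], [3, 1]]  ->  [[190253, 83808], [241260, 106277]]
... * rho(b) = [[-5, 3], [3, -2]]  ->  [[-699841, 403143], [-887469, 511226]]
... * rho(b) = [[-5, 3], [3, -2]]  ->  [[4708634, -2905809], [5971023, -3684859]]
... * rho(c) = [[1, 3], [-3, -8]]  ->  [[13426061, 37372374], [17025600, 47391941]]
... * rho(c) = [[1, 3], [-3, -8]]  ->  [[-98691061, -258700809], [-125150223, -328058728]]
... * rho(b) = [[-5, 3], [3, -2]]  ->  [[-282647122, 221328435], [-358425069, 280666787]]
... * rho(c^-1) = [[-8, -3], [3, 1]]  ->  [[2925162281, 1069269801], [3709400913, 1355941994]]
tr = 2925162281 + 1355941994 = 4281104275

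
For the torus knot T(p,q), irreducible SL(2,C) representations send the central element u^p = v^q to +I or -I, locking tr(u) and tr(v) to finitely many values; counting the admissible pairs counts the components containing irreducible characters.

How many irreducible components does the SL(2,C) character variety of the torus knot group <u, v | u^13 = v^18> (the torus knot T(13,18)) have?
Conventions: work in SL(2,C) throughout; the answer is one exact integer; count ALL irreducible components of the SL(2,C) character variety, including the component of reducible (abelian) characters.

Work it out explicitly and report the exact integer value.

103

Gamma = < u, v | u^13 = v^18 > (torus knot T(13,18)); the central element u^13 = v^18 acts as +I or -I in any irreducible SL(2,C) representation.
This locks tr(u) to 2*cos(pi*alpha/13), alpha in 1..12, and tr(v) to 2*cos(pi*beta/18), beta in 1..17, on each component of irreducible characters.
The two central values (-1)^alpha I and (-1)^beta I must be the same matrix, so alpha and beta share a parity.
Counting: 6 odd alphas x 9 odd betas + 6 even alphas x 8 even betas = 54 + 48 = 102.
Total: 102 irreducible-character components + 1 reducible (abelian) component = 103.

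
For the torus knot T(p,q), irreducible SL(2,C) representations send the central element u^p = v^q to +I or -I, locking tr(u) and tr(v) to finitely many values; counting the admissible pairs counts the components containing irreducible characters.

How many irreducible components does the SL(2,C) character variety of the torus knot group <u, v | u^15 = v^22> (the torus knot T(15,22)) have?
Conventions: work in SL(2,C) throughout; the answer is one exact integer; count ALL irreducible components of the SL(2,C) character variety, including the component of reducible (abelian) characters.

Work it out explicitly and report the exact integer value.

148

In the torus knot group T(15,22), u^15 = v^22 is central, so an irreducible representation sends it to +I or -I (Schur).
This locks tr(u) to 2*cos(pi*alpha/15), alpha in 1..14, and tr(v) to 2*cos(pi*beta/22), beta in 1..21, on each component of irreducible characters.
The two central values (-1)^alpha I and (-1)^beta I must be the same matrix, so alpha and beta share a parity.
Counting: 7 odd alphas x 11 odd betas + 7 even alphas x 10 even betas = 77 + 70 = 147.
That is 147 components of irreducible characters, and with the reducible (abelian) component the total is 148.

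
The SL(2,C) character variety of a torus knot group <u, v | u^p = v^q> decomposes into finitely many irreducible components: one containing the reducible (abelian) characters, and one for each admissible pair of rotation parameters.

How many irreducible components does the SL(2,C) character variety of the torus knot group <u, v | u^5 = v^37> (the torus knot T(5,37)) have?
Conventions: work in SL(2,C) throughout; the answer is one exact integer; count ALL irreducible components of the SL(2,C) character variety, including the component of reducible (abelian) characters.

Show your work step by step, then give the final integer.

73

Gamma = < u, v | u^5 = v^37 > (torus knot T(5,37)); the central element u^5 = v^37 acts as +I or -I in any irreducible SL(2,C) representation.
So on each irreducible component the traces are pinned: tr(u) = 2*cos(pi*alpha/5) with 1 <= alpha <= 4, tr(v) = 2*cos(pi*beta/37) with 1 <= beta <= 36.
The two central values (-1)^alpha I and (-1)^beta I must be the same matrix, so alpha and beta share a parity.
Counting: 2 odd alphas x 18 odd betas + 2 even alphas x 18 even betas = 36 + 36 = 72.
That is 72 components of irreducible characters, and with the reducible (abelian) component the total is 73.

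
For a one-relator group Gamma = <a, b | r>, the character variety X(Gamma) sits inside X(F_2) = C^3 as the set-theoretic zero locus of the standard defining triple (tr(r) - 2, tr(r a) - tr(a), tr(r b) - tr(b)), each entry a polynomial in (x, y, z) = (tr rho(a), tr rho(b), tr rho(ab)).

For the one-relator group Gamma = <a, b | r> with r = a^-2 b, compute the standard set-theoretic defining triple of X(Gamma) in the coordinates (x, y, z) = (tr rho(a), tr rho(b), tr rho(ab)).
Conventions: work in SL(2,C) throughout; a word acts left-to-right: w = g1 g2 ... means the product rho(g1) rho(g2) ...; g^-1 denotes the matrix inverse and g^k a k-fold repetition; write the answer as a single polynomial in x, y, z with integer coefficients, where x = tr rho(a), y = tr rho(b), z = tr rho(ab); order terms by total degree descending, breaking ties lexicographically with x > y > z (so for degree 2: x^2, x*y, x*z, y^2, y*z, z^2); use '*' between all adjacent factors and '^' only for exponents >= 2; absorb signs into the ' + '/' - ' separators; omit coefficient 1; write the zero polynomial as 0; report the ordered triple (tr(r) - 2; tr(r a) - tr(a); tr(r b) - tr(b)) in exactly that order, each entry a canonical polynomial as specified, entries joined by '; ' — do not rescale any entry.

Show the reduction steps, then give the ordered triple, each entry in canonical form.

x^2*y - x*z - y - 2; x*y - x - z; x^2*y^2 - x*y*z - x^2 - y^2 - y + 2

tr(a^-1 b) = tr(b)*tr(a) - tr(b a) = x*y - z
tr(a^-2 b) = tr(a^-1 b)*tr(a) - tr(a^-1 b a) = x^2*y - x*z - y
tr(b^2) = tr(b)*tr(b) - tr(1)   [square of b] = y^2 - 2
tr(b^2 a) = tr(b)*tr(a b) - tr(a)   [square of b] = y*z - x
and tr(b^2 a^-1) = tr(b^2)*tr(a) - tr(b^2 a)   [inverse elimination on a] = x*y^2 - y*z - x
next, tr(a^-2 b^2) = tr(b^2 a^-1)*tr(a) - tr(b^2)   [inverse elimination on a] = x^2*y^2 - x*y*z - x^2 - y^2 + 2
assemble the triple (tr(r) - 2; tr(r a) - x; tr(r b) - y)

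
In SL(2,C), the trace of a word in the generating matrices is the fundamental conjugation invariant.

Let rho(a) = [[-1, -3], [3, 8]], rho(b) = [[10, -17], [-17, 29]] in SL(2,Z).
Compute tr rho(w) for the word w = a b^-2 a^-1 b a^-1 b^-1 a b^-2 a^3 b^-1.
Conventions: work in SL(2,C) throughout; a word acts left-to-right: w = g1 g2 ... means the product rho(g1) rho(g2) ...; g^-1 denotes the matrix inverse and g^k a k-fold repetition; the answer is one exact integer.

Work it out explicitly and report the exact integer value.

83658563880051

rho(a) = [[-1, -3], [3, 8]]
... * rho(b^-1) = [[29, 17], [17, 10]]  ->  [[-80, -47], [223, 131]]
... * rho(b^-1) = [[29, 17], [17, 10]]  ->  [[-3119, -1830], [8694, 5101]]
... * rho(a^-1) = [[8, 3], [-3, -1]]  ->  [[-19462, -7527], [54249, 20981]]
... * rho(b) = [[10, -17], [-17, 29]]  ->  [[-66661, 112571], [185813, -313784]]
... * rho(a^-1) = [[8, 3], [-3, -1]]  ->  [[-871001, -312554], [2427856, 871223]]
... * rho(b^-1) = [[29, 17], [17, 10]]  ->  [[-30572447, -17932557], [85218615, 49985782]]
... * rho(a) = [[-1, -3], [3, 8]]  ->  [[-23225224, -51743115], [64738731, 144230411]]
... * rho(b^-1) = [[29, 17], [17, 10]]  ->  [[-1553164451, -912259958], [4329340186, 2542862537]]
... * rho(b^-1) = [[29, 17], [17, 10]]  ->  [[-60550188365, -35526395247], [168779528523, 99027408532]]
... * rho(a) = [[-1, -3], [3, 8]]  ->  [[-46028997376, -102560596881], [128302697073, 285880682687]]
... * rho(a) = [[-1, -3], [3, 8]]  ->  [[-261652793267, -682397782920], [729339350988, 1902137370277]]
... * rho(a) = [[-1, -3], [3, 8]]  ->  [[-1785540555493, -4674223883559], [4977072759843, 13029080909252]]
... * rho(b^-1) = [[29, 17], [17, 10]]  ->  [[-131242482129800, -77096428278971], [365829485492731, 214901046009851]]
tr = -131242482129800 + 214901046009851 = 83658563880051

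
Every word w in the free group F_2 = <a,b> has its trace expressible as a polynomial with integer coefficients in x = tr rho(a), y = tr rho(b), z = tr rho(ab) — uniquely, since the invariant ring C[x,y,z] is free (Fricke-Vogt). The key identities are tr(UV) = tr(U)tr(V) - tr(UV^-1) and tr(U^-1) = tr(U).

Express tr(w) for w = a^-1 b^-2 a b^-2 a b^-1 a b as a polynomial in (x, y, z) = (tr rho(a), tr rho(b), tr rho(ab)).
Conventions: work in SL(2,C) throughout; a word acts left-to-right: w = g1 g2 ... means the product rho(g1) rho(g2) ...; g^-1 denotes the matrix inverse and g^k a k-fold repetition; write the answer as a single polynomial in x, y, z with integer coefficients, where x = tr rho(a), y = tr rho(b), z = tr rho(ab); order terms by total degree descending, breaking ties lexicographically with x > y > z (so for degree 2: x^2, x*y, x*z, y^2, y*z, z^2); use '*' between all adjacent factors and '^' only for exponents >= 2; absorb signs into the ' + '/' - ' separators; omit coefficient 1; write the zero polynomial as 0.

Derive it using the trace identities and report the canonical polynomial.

trace(a^2) = trace(a) * trace(a) - trace(1) = x^2 - 2
trace(a^2 b) = trace(a) * trace(b a) - trace(b) = x*z - y
trace(a b^-1 a) = trace(a^2) * trace(b) - trace(a^2 b) = x^2*y - x*z - y
trace(a b a b) = trace(b a) * trace(b a) - trace(1) = z^2 - 2
trace(a b^-1 a b) = trace(a b a) * trace(b) - trace(a b a b) = x*y*z - y^2 - z^2 + 2
so trace(b^-1 a b^-1 a) = trace(a b^-1 a) * trace(b) - trace(a b^-1 a b) = x^2*y^2 - 2*x*y*z + z^2 - 2
so trace(a^3 b) = trace(a) * trace(a b a) - trace(a b) = x^2*z - x*y - z
so trace(a^3) = trace(a) * trace(a^2) - trace(a) = x^3 - 3*x
so trace(a^2 b^2 a) = trace(b) * trace(a^3 b) - trace(a^3) = x^2*y*z - x^3 - x*y^2 - y*z + 3*x
reduce: trace(b^2 a b a) = trace(b) * trace(a b a b) - trace(a b a) = y*z^2 - x*z - y
so trace(b a b) = trace(b) * trace(a b) - trace(a) = y*z - x
so trace(b^2 a b) = trace(b) * trace(b a b) - trace(b a) = y^2*z - x*y - z
trace(a^2 b^2 a b) = trace(a) * trace(b^2 a b a) - trace(b^2 a b) = x*y*z^2 - x^2*z - y^2*z + z
trace(b a b^-1 a^2 b) = trace(a^2 b^2 a) * trace(b) - trace(a^2 b^2 a b) = x^2*y^2*z - x^3*y - x*y^3 - x*y*z^2 + x^2*z + 3*x*y - z
so trace(a b a b a) = trace(a) * trace(b a b a) - trace(b a b) = x*z^2 - y*z - x
so trace(a^2 b a b a) = trace(a) * trace(a b a b a) - trace(a b a b) = x^2*z^2 - x*y*z - x^2 - z^2 + 2
so trace(b a b a b a) = trace(a b a b) * trace(a b) - trace(b a) = z^3 - 3*z
trace(a^2 b a b a b) = trace(a) * trace(b a b a b a) - trace(b a b a b) = x*z^3 - y*z^2 - 2*x*z + y
trace(b a b^-1 a^2 b a) = trace(a^2 b a b a) * trace(b) - trace(a^2 b a b a b) = x^2*y*z^2 - x*y^2*z - x*z^3 - x^2*y + 2*x*z + y
reduce: trace(a b a^-1 b a b^-1 a) = trace(b a b^-1 a^2 b) * trace(a) - trace(b a b^-1 a^2 b a) = x^3*y^2*z - x^4*y - x^2*y^3 - 2*x^2*y*z^2 + x^3*z + x*y^2*z + x*z^3 + 4*x^2*y - 3*x*z - y
trace(a b a b^2 a) = trace(a) * trace(b a b^2 a) - trace(b a b^2) = x*y*z^2 - x^2*z - y^2*z + z
trace(a b a b^2 a b) = trace(b) * trace(a b a b a b) - trace(a b a b a) = y*z^3 - x*z^2 - 2*y*z + x
so trace(b a b^-1 a b a b) = trace(a b a b^2 a) * trace(b) - trace(a b a b^2 a b) = x*y^2*z^2 - x^2*y*z - y^3*z - y*z^3 + x*z^2 + 3*y*z - x
so trace(a b a b a b a b) = trace(b a b a) * trace(b a b a) - trace(1) = z^4 - 4*z^2 + 2
trace(b a b^-1 a b a b a) = trace(a b a b a b a) * trace(b) - trace(a b a b a b a b) = x*y*z^3 - y^2*z^2 - z^4 - 2*x*y*z + y^2 + 4*z^2 - 2
trace(a b a^-1 b a b^-1 a b) = trace(b a b^-1 a b a b) * trace(a) - trace(b a b^-1 a b a b a) = x^2*y^2*z^2 - x^3*y*z - x*y^3*z - 2*x*y*z^3 + x^2*z^2 + y^2*z^2 + z^4 + 5*x*y*z - x^2 - y^2 - 4*z^2 + 2
trace(b^-1 a b^-1 a b a^-1 b a) = trace(a b a^-1 b a b^-1 a) * trace(b) - trace(a b a^-1 b a b^-1 a b) = x^3*y^3*z - x^4*y^2 - x^2*y^4 - 3*x^2*y^2*z^2 + 2*x^3*y*z + 2*x*y^3*z + 3*x*y*z^3 + 4*x^2*y^2 - x^2*z^2 - y^2*z^2 - z^4 - 8*x*y*z + x^2 + 4*z^2 - 2
so trace(b a^2 b^-1 a b) = trace(a b^2 a^2) * trace(b) - trace(a b^2 a^2 b) = x^2*y^2*z - x^3*y - x*y^3 - x*y*z^2 + x^2*z + 3*x*y - z
reduce: trace(b a^2 b^-1 a b a) = trace(a b a b a^2) * trace(b) - trace(a b a b a^2 b) = x^2*y*z^2 - x*y^2*z - x*z^3 - x^2*y + 2*x*z + y
so trace(a b^-1 a b a^-1 b a) = trace(b a^2 b^-1 a b) * trace(a) - trace(b a^2 b^-1 a b a) = x^3*y^2*z - x^4*y - x^2*y^3 - 2*x^2*y*z^2 + x^3*z + x*y^2*z + x*z^3 + 4*x^2*y - 3*x*z - y
so trace(a b^-2 a b^-1 a b a^-1 b) = trace(b^-1 a b^-1 a b a^-1 b a) * trace(b) - trace(b^-1 a b^-1 a b a^-1 b a b) = x^3*y^4*z - x^4*y^3 - x^2*y^5 - 3*x^2*y^3*z^2 + x^3*y^2*z + 2*x*y^4*z + 3*x*y^2*z^3 + x^4*y + 5*x^2*y^3 + x^2*y*z^2 - y^3*z^2 - y*z^4 - x^3*z - 9*x*y^2*z - x*z^3 - 3*x^2*y + 4*y*z^2 + 3*x*z - y
reduce: trace(a b^-2 a b^-1 a b a^-1 b^-1) = trace(a b^-2 a b^-1 a b a^-1) * trace(b) - trace(a b^-2 a b^-1 a b a^-1 b) = -x^3*y^4*z + x^4*y^3 + x^2*y^5 + 3*x^2*y^3*z^2 - x^3*y^2*z - 2*x*y^4*z - 3*x*y^2*z^3 - x^4*y - 4*x^2*y^3 - x^2*y*z^2 + y^3*z^2 + y*z^4 + x^3*z + 7*x*y^2*z + x*z^3 + 3*x^2*y - 3*y*z^2 - 3*x*z - y
trace(a^-1 b^-2 a b^-2 a b^-1 a b) = trace(a b^-2 a b^-1 a b a^-1 b^-1) * trace(b) - trace(a b^-2 a b^-1 a b a^-1) = -x^3*y^5*z + x^4*y^4 + x^2*y^6 + 3*x^2*y^4*z^2 - x^3*y^3*z - 2*x*y^5*z - 3*x*y^3*z^3 - x^4*y^2 - 4*x^2*y^4 - x^2*y^2*z^2 + y^4*z^2 + y^2*z^4 + x^3*y*z + 7*x*y^3*z + x*y*z^3 + 2*x^2*y^2 - 3*y^2*z^2 - x*y*z - y^2 - z^2 + 2

-x^3*y^5*z + x^4*y^4 + x^2*y^6 + 3*x^2*y^4*z^2 - x^3*y^3*z - 2*x*y^5*z - 3*x*y^3*z^3 - x^4*y^2 - 4*x^2*y^4 - x^2*y^2*z^2 + y^4*z^2 + y^2*z^4 + x^3*y*z + 7*x*y^3*z + x*y*z^3 + 2*x^2*y^2 - 3*y^2*z^2 - x*y*z - y^2 - z^2 + 2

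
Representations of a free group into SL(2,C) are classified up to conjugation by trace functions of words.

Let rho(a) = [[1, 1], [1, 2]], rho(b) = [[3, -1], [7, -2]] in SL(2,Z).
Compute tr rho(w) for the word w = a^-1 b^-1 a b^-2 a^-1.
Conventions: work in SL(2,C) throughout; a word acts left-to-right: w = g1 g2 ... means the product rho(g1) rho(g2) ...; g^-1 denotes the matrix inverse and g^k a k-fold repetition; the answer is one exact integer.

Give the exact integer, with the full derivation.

rho(a^-1) = [[2, -1], [-1, 1]]
... * rho(b^-1) = [[-2, 1], [-7, 3]]  ->  [[3, -1], [-5, 2]]
... * rho(a) = [[1, 1], [1, 2]]  ->  [[2, 1], [-3, -1]]
... * rho(b^-1) = [[-2, 1], [-7, 3]]  ->  [[-11, 5], [13, -6]]
... * rho(b^-1) = [[-2, 1], [-7, 3]]  ->  [[-13, 4], [16, -5]]
... * rho(a^-1) = [[2, -1], [-1, 1]]  ->  [[-30, 17], [37, -21]]
tr = -30 + -21 = -51

-51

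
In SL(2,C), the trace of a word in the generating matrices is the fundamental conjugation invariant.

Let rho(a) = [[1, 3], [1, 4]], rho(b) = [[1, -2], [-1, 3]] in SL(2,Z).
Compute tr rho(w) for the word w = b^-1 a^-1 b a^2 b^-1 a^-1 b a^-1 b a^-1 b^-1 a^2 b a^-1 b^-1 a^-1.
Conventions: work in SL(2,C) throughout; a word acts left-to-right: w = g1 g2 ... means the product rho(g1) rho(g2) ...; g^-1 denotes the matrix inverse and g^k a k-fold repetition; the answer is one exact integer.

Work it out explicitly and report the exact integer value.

rho(b^-1) = [[3, 2], [1, 1]]
... * rho(a^-1) = [[4, -3], [-1, 1]]  ->  [[10, -7], [3, -2]]
... * rho(b) = [[1, -2], [-1, 3]]  ->  [[17, -41], [5, -12]]
... * rho(a) = [[1, 3], [1, 4]]  ->  [[-24, -113], [-7, -33]]
... * rho(a) = [[1, 3], [1, 4]]  ->  [[-137, -524], [-40, -153]]
... * rho(b^-1) = [[3, 2], [1, 1]]  ->  [[-935, -798], [-273, -233]]
... * rho(a^-1) = [[4, -3], [-1, 1]]  ->  [[-2942, 2007], [-859, 586]]
... * rho(b) = [[1, -2], [-1, 3]]  ->  [[-4949, 11905], [-1445, 3476]]
... * rho(a^-1) = [[4, -3], [-1, 1]]  ->  [[-31701, 26752], [-9256, 7811]]
... * rho(b) = [[1, -2], [-1, 3]]  ->  [[-58453, 143658], [-17067, 41945]]
... * rho(a^-1) = [[4, -3], [-1, 1]]  ->  [[-377470, 319017], [-110213, 93146]]
... * rho(b^-1) = [[3, 2], [1, 1]]  ->  [[-813393, -435923], [-237493, -127280]]
... * rho(a) = [[1, 3], [1, 4]]  ->  [[-1249316, -4183871], [-364773, -1221599]]
... * rho(a) = [[1, 3], [1, 4]]  ->  [[-5433187, -20483432], [-1586372, -5980715]]
... * rho(b) = [[1, -2], [-1, 3]]  ->  [[15050245, -50583922], [4394343, -14769401]]
... * rho(a^-1) = [[4, -3], [-1, 1]]  ->  [[110784902, -95734657], [32346773, -27952430]]
... * rho(b^-1) = [[3, 2], [1, 1]]  ->  [[236620049, 125835147], [69087889, 36741116]]
... * rho(a^-1) = [[4, -3], [-1, 1]]  ->  [[820645049, -584025000], [239610440, -170522551]]
tr = 820645049 + -170522551 = 650122498

650122498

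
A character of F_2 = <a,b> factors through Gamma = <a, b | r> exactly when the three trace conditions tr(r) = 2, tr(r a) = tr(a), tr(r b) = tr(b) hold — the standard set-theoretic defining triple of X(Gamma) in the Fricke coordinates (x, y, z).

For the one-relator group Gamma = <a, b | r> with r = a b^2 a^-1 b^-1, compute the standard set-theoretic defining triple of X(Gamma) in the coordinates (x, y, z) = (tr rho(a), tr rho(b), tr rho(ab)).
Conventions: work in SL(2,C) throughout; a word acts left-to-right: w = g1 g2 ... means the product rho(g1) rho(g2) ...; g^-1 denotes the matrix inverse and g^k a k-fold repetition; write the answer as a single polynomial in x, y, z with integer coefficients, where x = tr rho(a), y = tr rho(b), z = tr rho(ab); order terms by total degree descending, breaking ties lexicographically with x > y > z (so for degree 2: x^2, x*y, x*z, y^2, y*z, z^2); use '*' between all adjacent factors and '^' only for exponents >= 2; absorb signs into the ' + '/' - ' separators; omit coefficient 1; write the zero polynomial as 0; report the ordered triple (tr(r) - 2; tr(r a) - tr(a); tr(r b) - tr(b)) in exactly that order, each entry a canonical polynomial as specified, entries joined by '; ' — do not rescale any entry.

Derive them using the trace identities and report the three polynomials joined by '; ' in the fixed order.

tr(b^2 a) = tr(b) * tr(a b) - tr(a)  (reduce the b square) = y*z - x
so tr(b^2) = tr(b) * tr(b) - tr(1)  (reduce the b square) = y^2 - 2
tr(a b^2 a) = tr(a) * tr(b^2 a) - tr(b^2)  (reduce the a square) = x*y*z - x^2 - y^2 + 2
so tr(a b a b) = tr(a b) * tr(a b) - tr(1)  (split on a) = z^2 - 2
reduce: tr(a b a) = tr(a) * tr(b a) - tr(b)  (reduce the a square) = x*z - y
reduce: tr(a b^2 a b) = tr(b) * tr(a b a b) - tr(a b a)  (reduce the b square) = y*z^2 - x*z - y
so tr(b^-1 a b^2 a) = tr(a b^2 a) * tr(b) - tr(a b^2 a b)  (eliminate b^-1) = x*y^2*z - x^2*y - y^3 - y*z^2 + x*z + 3*y
tr(a b^2 a^-1 b^-1) = tr(b^-1 a b^2) * tr(a) - tr(b^-1 a b^2 a)  (eliminate a^-1) = -x*y^2*z + x^2*y + y^3 + y*z^2 - 3*y
so tr(b a^2 b^2) = tr(b) * tr(a^2 b^2) - tr(a^2 b)   [square of b] = x*y^2*z - x^2*y - y^3 - x*z + 3*y
tr(a b a^2 b) = tr(a) * tr(b a b a) - tr(b a b)   [square of a] = x*z^2 - y*z - x
so tr(a b a^2) = tr(a) * tr(a b a) - tr(a b)   [square of a] = x^2*z - x*y - z
tr(b a^2 b^2 a) = tr(b) * tr(a b a^2 b) - tr(a b a^2)   [square of b] = x*y*z^2 - x^2*z - y^2*z + z
tr(a^2 b^2 a^-1 b) = tr(b a^2 b^2) * tr(a) - tr(b a^2 b^2 a)   [inverse elimination on a] = x^2*y^2*z - x^3*y - x*y^3 - x*y*z^2 + y^2*z + 3*x*y - z
tr(a b^2 a^-1 b^-1 a) = tr(a^2 b^2 a^-1) * tr(b) - tr(a^2 b^2 a^-1 b)   [inverse elimination on b] = -x^2*y^2*z + x^3*y + x*y^3 + x*y*z^2 - 4*x*y + z
assemble the triple (tr(r) - 2; tr(r a) - x; tr(r b) - y)

-x*y^2*z + x^2*y + y^3 + y*z^2 - 3*y - 2; -x^2*y^2*z + x^3*y + x*y^3 + x*y*z^2 - 4*x*y - x + z; y^2 - y - 2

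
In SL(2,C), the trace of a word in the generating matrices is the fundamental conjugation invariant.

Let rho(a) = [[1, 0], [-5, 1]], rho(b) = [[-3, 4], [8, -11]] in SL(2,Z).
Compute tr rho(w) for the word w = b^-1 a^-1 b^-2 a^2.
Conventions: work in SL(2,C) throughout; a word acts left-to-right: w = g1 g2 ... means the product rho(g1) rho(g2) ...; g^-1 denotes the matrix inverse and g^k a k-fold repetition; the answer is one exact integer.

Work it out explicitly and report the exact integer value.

12398

rho(b^-1) = [[-11, -4], [-8, -3]]
... * rho(a^-1) = [[1, 0], [5, 1]]  ->  [[-31, -4], [-23, -3]]
... * rho(b^-1) = [[-11, -4], [-8, -3]]  ->  [[373, 136], [277, 101]]
... * rho(b^-1) = [[-11, -4], [-8, -3]]  ->  [[-5191, -1900], [-3855, -1411]]
... * rho(a) = [[1, 0], [-5, 1]]  ->  [[4309, -1900], [3200, -1411]]
... * rho(a) = [[1, 0], [-5, 1]]  ->  [[13809, -1900], [10255, -1411]]
tr = 13809 + -1411 = 12398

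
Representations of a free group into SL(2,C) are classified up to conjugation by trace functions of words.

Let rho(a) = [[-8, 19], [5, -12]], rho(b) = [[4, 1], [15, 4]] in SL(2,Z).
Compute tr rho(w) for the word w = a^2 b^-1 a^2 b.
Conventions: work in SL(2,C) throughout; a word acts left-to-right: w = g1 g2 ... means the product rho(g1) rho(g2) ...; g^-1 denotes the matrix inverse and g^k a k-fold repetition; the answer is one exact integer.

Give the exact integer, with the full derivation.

rho(a) = [[-8, 19], [5, -12]]
... * rho(a) = [[-8, 19], [5, -12]]  ->  [[159, -380], [-100, 239]]
... * rho(b^-1) = [[4, -1], [-15, 4]]  ->  [[6336, -1679], [-3985, 1056]]
... * rho(a) = [[-8, 19], [5, -12]]  ->  [[-59083, 140532], [37160, -88387]]
... * rho(a) = [[-8, 19], [5, -12]]  ->  [[1175324, -2808961], [-739215, 1766684]]
... * rho(b) = [[4, 1], [15, 4]]  ->  [[-37433119, -10060520], [23543400, 6327521]]
tr = -37433119 + 6327521 = -31105598

-31105598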